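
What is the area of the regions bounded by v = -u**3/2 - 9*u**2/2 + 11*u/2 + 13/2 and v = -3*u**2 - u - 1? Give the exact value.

Set the curves equal: -u**3/2 - 9*u**2/2 + 11*u/2 + 13/2 = -3*u**2 - u - 1, so -u**3/2 - 3*u**2/2 + 13*u/2 + 15/2 = 0, which factors as -(u - 3)*(u + 1)*(u + 5)/2 = 0. The curves meet at u = -5, -1, 3.
On [-5, -1], v = -3*u**2 - u - 1 is on top; that piece has area ∫[-5,-1] (-(-u**3/2 - 3*u**2/2 + 13*u/2 + 15/2)) du = 32.
On [-1, 3], v = -u**3/2 - 9*u**2/2 + 11*u/2 + 13/2 is on top; that piece has area ∫[-1,3] (-u**3/2 - 3*u**2/2 + 13*u/2 + 15/2) du = 32.
Total enclosed area = 32 + 32 = 64.

64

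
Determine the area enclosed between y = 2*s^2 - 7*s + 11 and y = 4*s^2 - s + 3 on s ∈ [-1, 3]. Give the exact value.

The difference (2*s^2 - 7*s + 11) - (4*s^2 - s + 3) = -2*s^2 - 6*s + 8 changes sign at s = 1 inside [-1, 3], so split the integral there.
∫[-1,1] (-2*s^2 - 6*s + 8) ds = 44/3.
∫[1,3] (-2*s^2 - 6*s + 8) ds = -76/3; the area of that piece is 76/3.
Total area = 44/3 + 76/3 = 40.

40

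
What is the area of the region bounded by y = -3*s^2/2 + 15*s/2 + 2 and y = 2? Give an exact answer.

125/4

Set the curves equal: -3*s^2/2 + 15*s/2 + 2 = 2, so -3*s^2/2 + 15*s/2 = 0, which factors as -3*s*(s - 5)/2 = 0. The curves meet at s = 0, 5.
On [0, 5], y = -3*s^2/2 + 15*s/2 + 2 is on top; that piece has area ∫[0,5] (-3*s^2/2 + 15*s/2) ds = 125/4.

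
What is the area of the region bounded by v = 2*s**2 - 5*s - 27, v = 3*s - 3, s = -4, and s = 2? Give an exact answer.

368/3

The difference (2*s**2 - 5*s - 27) - (3*s - 3) = 2*s**2 - 8*s - 24 changes sign at s = -2 inside [-4, 2], so split the integral there.
∫[-4,-2] (2*s**2 - 8*s - 24) ds = 112/3.
∫[-2,2] (2*s**2 - 8*s - 24) ds = -256/3; the area of that piece is 256/3.
Total area = 112/3 + 256/3 = 368/3.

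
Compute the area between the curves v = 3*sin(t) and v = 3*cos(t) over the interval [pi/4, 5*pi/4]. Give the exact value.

6*sqrt(2)

On [pi/4, 5*pi/4], (3*sin(t)) - (3*cos(t)) = 3*sin(t) - 3*cos(t) is ≥ 0 throughout, so the area is a single integral of |3*sin(t) - 3*cos(t)|.
∫[pi/4,5*pi/4] (3*sin(t) - 3*cos(t)) dt = 6*sqrt(2).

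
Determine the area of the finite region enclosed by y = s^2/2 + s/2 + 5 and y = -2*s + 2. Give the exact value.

Set the curves equal: s^2/2 + s/2 + 5 = -2*s + 2, so s^2/2 + 5*s/2 + 3 = 0, which factors as (s + 2)*(s + 3)/2 = 0. The curves meet at s = -3, -2.
On [-3, -2], y = -2*s + 2 is on top; that piece has area ∫[-3,-2] (-(s^2/2 + 5*s/2 + 3)) ds = 1/12.

1/12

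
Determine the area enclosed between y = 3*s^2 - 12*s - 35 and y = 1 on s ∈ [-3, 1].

The difference (3*s^2 - 12*s - 35) - (1) = 3*s^2 - 12*s - 36 changes sign at s = -2 inside [-3, 1], so split the integral there.
∫[-3,-2] (3*s^2 - 12*s - 36) ds = 13.
∫[-2,1] (3*s^2 - 12*s - 36) ds = -81; the area of that piece is 81.
Total area = 13 + 81 = 94.

94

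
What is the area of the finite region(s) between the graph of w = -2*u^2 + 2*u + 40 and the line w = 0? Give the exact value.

The curve meets the u-axis where -2*u^2 + 2*u + 40 = 0, i.e. -2*(u - 5)*(u + 4) = 0, at u = -4, 5.
On [-4, 5] the curve lies above the axis; ∫[-4,5] (-2*u^2 + 2*u + 40) du = 243, giving area 243.

243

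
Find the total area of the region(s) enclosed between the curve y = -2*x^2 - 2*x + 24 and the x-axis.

343/3

The curve meets the x-axis where -2*x^2 - 2*x + 24 = 0, i.e. -2*(x - 3)*(x + 4) = 0, at x = -4, 3.
On [-4, 3] the curve lies above the axis; ∫[-4,3] (-2*x^2 - 2*x + 24) dx = 343/3, giving area 343/3.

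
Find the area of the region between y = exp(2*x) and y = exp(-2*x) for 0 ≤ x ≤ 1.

-1 + exp(-2)/2 + exp(2)/2

On [0, 1], (exp(2*x)) - (exp(-2*x)) = exp(2*x) - exp(-2*x) is ≥ 0 throughout, so the area is a single integral of |exp(2*x) - exp(-2*x)|.
∫[0,1] (exp(2*x) - exp(-2*x)) dx = -1 + exp(-2)/2 + exp(2)/2.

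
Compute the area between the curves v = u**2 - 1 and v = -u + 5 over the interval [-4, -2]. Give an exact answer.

5

The difference (u**2 - 1) - (-u + 5) = u**2 + u - 6 changes sign at u = -3 inside [-4, -2], so split the integral there.
∫[-4,-3] (u**2 + u - 6) du = 17/6.
∫[-3,-2] (u**2 + u - 6) du = -13/6; the area of that piece is 13/6.
Total area = 17/6 + 13/6 = 5.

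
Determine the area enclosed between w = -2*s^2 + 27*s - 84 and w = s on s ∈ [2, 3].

95/3

On [2, 3], (-2*s^2 + 27*s - 84) - (s) = -2*s^2 + 26*s - 84 is ≤ 0 throughout, so the area is a single integral of |-2*s^2 + 26*s - 84|.
∫[2,3] (-2*s^2 + 26*s - 84) ds = -95/3; the area of that piece is 95/3.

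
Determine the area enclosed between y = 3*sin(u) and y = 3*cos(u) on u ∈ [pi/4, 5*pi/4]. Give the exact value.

On [pi/4, 5*pi/4], (3*sin(u)) - (3*cos(u)) = 3*sin(u) - 3*cos(u) is ≥ 0 throughout, so the area is a single integral of |3*sin(u) - 3*cos(u)|.
∫[pi/4,5*pi/4] (3*sin(u) - 3*cos(u)) du = 6*sqrt(2).

6*sqrt(2)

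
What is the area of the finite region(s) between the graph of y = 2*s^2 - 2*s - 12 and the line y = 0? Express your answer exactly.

125/3

The curve meets the s-axis where 2*s^2 - 2*s - 12 = 0, i.e. 2*(s - 3)*(s + 2) = 0, at s = -2, 3.
On [-2, 3] the curve lies below the axis; ∫[-2,3] (2*s^2 - 2*s - 12) ds = -125/3, giving area 125/3.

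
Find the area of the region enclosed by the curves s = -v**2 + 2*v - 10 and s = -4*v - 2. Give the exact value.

Both boundary curves give s as a function of v, so integrate with respect to v. Setting them equal: -v**2 + 6*v - 8 = 0, i.e. -(v - 4)*(v - 2) = 0, so they meet at v = 2, 4.
For v in [2, 4], s = -v**2 + 2*v - 10 is on the right; area = ∫[2,4] (-v**2 + 6*v - 8) dv = 4/3.

4/3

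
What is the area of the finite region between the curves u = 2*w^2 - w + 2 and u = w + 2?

1/3

Both boundary curves give u as a function of w, so integrate with respect to w. Setting them equal: 2*w^2 - 2*w = 0, i.e. 2*w*(w - 1) = 0, so they meet at w = 0, 1.
For w in [0, 1], u = 2*w^2 - w + 2 is on the left; area = ∫[0,1] (-(2*w^2 - 2*w)) dw = 1/3.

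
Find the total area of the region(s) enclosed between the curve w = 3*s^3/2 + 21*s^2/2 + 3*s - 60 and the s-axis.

The curve meets the s-axis where 3*s^3/2 + 21*s^2/2 + 3*s - 60 = 0, i.e. 3*(s - 2)*(s + 4)*(s + 5)/2 = 0, at s = -5, -4, 2.
On [-5, -4] the curve lies above the axis; ∫[-5,-4] (3*s^3/2 + 21*s^2/2 + 3*s - 60) ds = 13/8, giving area 13/8.
On [-4, 2] the curve lies below the axis; ∫[-4,2] (3*s^3/2 + 21*s^2/2 + 3*s - 60) ds = -216, giving area 216.
Total area = 13/8 + 216 = 1741/8.

1741/8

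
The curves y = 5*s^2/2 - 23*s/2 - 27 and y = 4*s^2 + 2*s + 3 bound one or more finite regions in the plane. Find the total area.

1/4

Set the curves equal: 5*s^2/2 - 23*s/2 - 27 = 4*s^2 + 2*s + 3, so -3*s^2/2 - 27*s/2 - 30 = 0, which factors as -3*(s + 4)*(s + 5)/2 = 0. The curves meet at s = -5, -4.
On [-5, -4], y = 5*s^2/2 - 23*s/2 - 27 is on top; that piece has area ∫[-5,-4] (-3*s^2/2 - 27*s/2 - 30) ds = 1/4.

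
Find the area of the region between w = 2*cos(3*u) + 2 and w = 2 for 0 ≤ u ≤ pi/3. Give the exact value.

The difference (2*cos(3*u) + 2) - (2) = 2*cos(3*u) changes sign at u = pi/6 inside [0, pi/3], so split the integral there.
∫[0,pi/6] (2*cos(3*u)) du = 2/3.
∫[pi/6,pi/3] (2*cos(3*u)) du = -2/3; the area of that piece is 2/3.
Total area = 2/3 + 2/3 = 4/3.

4/3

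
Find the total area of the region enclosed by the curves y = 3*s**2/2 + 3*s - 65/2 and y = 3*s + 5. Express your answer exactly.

250

Set the curves equal: 3*s**2/2 + 3*s - 65/2 = 3*s + 5, so 3*s**2/2 - 75/2 = 0, which factors as 3*(s - 5)*(s + 5)/2 = 0. The curves meet at s = -5, 5.
On [-5, 5], y = 3*s + 5 is on top; that piece has area ∫[-5,5] (-(3*s**2/2 - 75/2)) ds = 250.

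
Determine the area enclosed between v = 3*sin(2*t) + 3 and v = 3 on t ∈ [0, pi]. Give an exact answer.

The difference (3*sin(2*t) + 3) - (3) = 3*sin(2*t) changes sign at t = pi/2 inside [0, pi], so split the integral there.
∫[0,pi/2] (3*sin(2*t)) dt = 3.
∫[pi/2,pi] (3*sin(2*t)) dt = -3; the area of that piece is 3.
Total area = 3 + 3 = 6.

6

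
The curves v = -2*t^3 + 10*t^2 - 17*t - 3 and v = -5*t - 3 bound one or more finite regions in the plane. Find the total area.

Set the curves equal: -2*t^3 + 10*t^2 - 17*t - 3 = -5*t - 3, so -2*t^3 + 10*t^2 - 12*t = 0, which factors as -2*t*(t - 3)*(t - 2) = 0. The curves meet at t = 0, 2, 3.
On [0, 2], v = -5*t - 3 is on top; that piece has area ∫[0,2] (-(-2*t^3 + 10*t^2 - 12*t)) dt = 16/3.
On [2, 3], v = -2*t^3 + 10*t^2 - 17*t - 3 is on top; that piece has area ∫[2,3] (-2*t^3 + 10*t^2 - 12*t) dt = 5/6.
Total enclosed area = 16/3 + 5/6 = 37/6.

37/6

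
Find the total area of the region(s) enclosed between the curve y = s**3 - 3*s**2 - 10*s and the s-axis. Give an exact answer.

The curve meets the s-axis where s**3 - 3*s**2 - 10*s = 0, i.e. s*(s - 5)*(s + 2) = 0, at s = -2, 0, 5.
On [-2, 0] the curve lies above the axis; ∫[-2,0] (s**3 - 3*s**2 - 10*s) ds = 8, giving area 8.
On [0, 5] the curve lies below the axis; ∫[0,5] (s**3 - 3*s**2 - 10*s) ds = -375/4, giving area 375/4.
Total area = 8 + 375/4 = 407/4.

407/4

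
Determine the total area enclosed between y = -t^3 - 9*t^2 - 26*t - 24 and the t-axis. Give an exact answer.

The curve meets the t-axis where -t^3 - 9*t^2 - 26*t - 24 = 0, i.e. -(t + 2)*(t + 3)*(t + 4) = 0, at t = -4, -3, -2.
On [-4, -3] the curve lies below the axis; ∫[-4,-3] (-t^3 - 9*t^2 - 26*t - 24) dt = -1/4, giving area 1/4.
On [-3, -2] the curve lies above the axis; ∫[-3,-2] (-t^3 - 9*t^2 - 26*t - 24) dt = 1/4, giving area 1/4.
Total area = 1/4 + 1/4 = 1/2.

1/2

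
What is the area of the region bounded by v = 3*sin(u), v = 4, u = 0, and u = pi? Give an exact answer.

On [0, pi], (3*sin(u)) - (4) = 3*sin(u) - 4 is ≤ 0 throughout, so the area is a single integral of |3*sin(u) - 4|.
∫[0,pi] (3*sin(u) - 4) du = 6 - 4*pi; the area of that piece is -6 + 4*pi.

-6 + 4*pi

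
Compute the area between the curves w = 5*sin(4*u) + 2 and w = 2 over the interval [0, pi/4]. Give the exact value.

5/2

On [0, pi/4], (5*sin(4*u) + 2) - (2) = 5*sin(4*u) is ≥ 0 throughout, so the area is a single integral of |5*sin(4*u)|.
∫[0,pi/4] (5*sin(4*u)) du = 5/2.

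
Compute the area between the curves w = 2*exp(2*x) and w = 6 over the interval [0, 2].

-17 + 6*log(3) + exp(4)

The difference (2*exp(2*x)) - (6) = 2*exp(2*x) - 6 changes sign at x = log(3)/2 inside [0, 2], so split the integral there.
∫[0,log(3)/2] (2*exp(2*x) - 6) dx = 2 - log(27); the area of that piece is -2 + log(27).
∫[log(3)/2,2] (2*exp(2*x) - 6) dx = -15 + 3*log(3) + exp(4).
Total area = (-2 + log(27)) + (-15 + 3*log(3) + exp(4)) = -17 + 6*log(3) + exp(4).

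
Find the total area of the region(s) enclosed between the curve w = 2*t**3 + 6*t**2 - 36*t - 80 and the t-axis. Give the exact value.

999/2

The curve meets the t-axis where 2*t**3 + 6*t**2 - 36*t - 80 = 0, i.e. 2*(t - 4)*(t + 2)*(t + 5) = 0, at t = -5, -2, 4.
On [-5, -2] the curve lies above the axis; ∫[-5,-2] (2*t**3 + 6*t**2 - 36*t - 80) dt = 135/2, giving area 135/2.
On [-2, 4] the curve lies below the axis; ∫[-2,4] (2*t**3 + 6*t**2 - 36*t - 80) dt = -432, giving area 432.
Total area = 135/2 + 432 = 999/2.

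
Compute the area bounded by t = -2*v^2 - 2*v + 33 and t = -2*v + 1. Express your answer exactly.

Both boundary curves give t as a function of v, so integrate with respect to v. Setting them equal: -2*v^2 + 32 = 0, i.e. -2*(v - 4)*(v + 4) = 0, so they meet at v = -4, 4.
For v in [-4, 4], t = -2*v^2 - 2*v + 33 is on the right; area = ∫[-4,4] (-2*v^2 + 32) dv = 512/3.

512/3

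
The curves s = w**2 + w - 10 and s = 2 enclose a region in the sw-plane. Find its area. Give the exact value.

343/6

Both boundary curves give s as a function of w, so integrate with respect to w. Setting them equal: w**2 + w - 12 = 0, i.e. (w - 3)*(w + 4) = 0, so they meet at w = -4, 3.
For w in [-4, 3], s = w**2 + w - 10 is on the left; area = ∫[-4,3] (-(w**2 + w - 12)) dw = 343/6.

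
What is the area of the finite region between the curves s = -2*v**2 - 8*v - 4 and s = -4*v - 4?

8/3

Both boundary curves give s as a function of v, so integrate with respect to v. Setting them equal: -2*v**2 - 4*v = 0, i.e. -2*v*(v + 2) = 0, so they meet at v = -2, 0.
For v in [-2, 0], s = -2*v**2 - 8*v - 4 is on the right; area = ∫[-2,0] (-2*v**2 - 4*v) dv = 8/3.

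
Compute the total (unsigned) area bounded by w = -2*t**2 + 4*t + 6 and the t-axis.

64/3

The curve meets the t-axis where -2*t**2 + 4*t + 6 = 0, i.e. -2*(t - 3)*(t + 1) = 0, at t = -1, 3.
On [-1, 3] the curve lies above the axis; ∫[-1,3] (-2*t**2 + 4*t + 6) dt = 64/3, giving area 64/3.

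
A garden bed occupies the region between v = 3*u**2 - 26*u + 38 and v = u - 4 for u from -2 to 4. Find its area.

The difference (3*u**2 - 26*u + 38) - (u - 4) = 3*u**2 - 27*u + 42 changes sign at u = 2 inside [-2, 4], so split the integral there.
∫[-2,2] (3*u**2 - 27*u + 42) du = 184.
∫[2,4] (3*u**2 - 27*u + 42) du = -22; the area of that piece is 22.
Total area = 184 + 22 = 206.

206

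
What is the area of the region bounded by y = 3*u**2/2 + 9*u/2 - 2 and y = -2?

27/4

Set the curves equal: 3*u**2/2 + 9*u/2 - 2 = -2, so 3*u**2/2 + 9*u/2 = 0, which factors as 3*u*(u + 3)/2 = 0. The curves meet at u = -3, 0.
On [-3, 0], y = -2 is on top; that piece has area ∫[-3,0] (-(3*u**2/2 + 9*u/2)) du = 27/4.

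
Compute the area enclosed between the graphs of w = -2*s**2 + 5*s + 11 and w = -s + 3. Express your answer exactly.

Set the curves equal: -2*s**2 + 5*s + 11 = -s + 3, so -2*s**2 + 6*s + 8 = 0, which factors as -2*(s - 4)*(s + 1) = 0. The curves meet at s = -1, 4.
On [-1, 4], w = -2*s**2 + 5*s + 11 is on top; that piece has area ∫[-1,4] (-2*s**2 + 6*s + 8) ds = 125/3.

125/3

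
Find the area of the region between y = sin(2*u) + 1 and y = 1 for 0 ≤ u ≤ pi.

2

The difference (sin(2*u) + 1) - (1) = sin(2*u) changes sign at u = pi/2 inside [0, pi], so split the integral there.
∫[0,pi/2] (sin(2*u)) du = 1.
∫[pi/2,pi] (sin(2*u)) du = -1; the area of that piece is 1.
Total area = 1 + 1 = 2.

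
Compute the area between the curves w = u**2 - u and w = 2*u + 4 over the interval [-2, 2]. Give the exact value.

The difference (u**2 - u) - (2*u + 4) = u**2 - 3*u - 4 changes sign at u = -1 inside [-2, 2], so split the integral there.
∫[-2,-1] (u**2 - 3*u - 4) du = 17/6.
∫[-1,2] (u**2 - 3*u - 4) du = -27/2; the area of that piece is 27/2.
Total area = 17/6 + 27/2 = 49/3.

49/3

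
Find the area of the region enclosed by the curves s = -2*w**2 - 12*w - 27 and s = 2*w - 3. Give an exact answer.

Both boundary curves give s as a function of w, so integrate with respect to w. Setting them equal: -2*w**2 - 14*w - 24 = 0, i.e. -2*(w + 3)*(w + 4) = 0, so they meet at w = -4, -3.
For w in [-4, -3], s = -2*w**2 - 12*w - 27 is on the right; area = ∫[-4,-3] (-2*w**2 - 14*w - 24) dw = 1/3.

1/3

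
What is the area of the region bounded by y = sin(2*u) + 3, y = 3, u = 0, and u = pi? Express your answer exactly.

2

The difference (sin(2*u) + 3) - (3) = sin(2*u) changes sign at u = pi/2 inside [0, pi], so split the integral there.
∫[0,pi/2] (sin(2*u)) du = 1.
∫[pi/2,pi] (sin(2*u)) du = -1; the area of that piece is 1.
Total area = 1 + 1 = 2.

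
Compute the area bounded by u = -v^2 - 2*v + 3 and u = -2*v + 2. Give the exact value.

Both boundary curves give u as a function of v, so integrate with respect to v. Setting them equal: -v^2 + 1 = 0, i.e. -(v - 1)*(v + 1) = 0, so they meet at v = -1, 1.
For v in [-1, 1], u = -v^2 - 2*v + 3 is on the right; area = ∫[-1,1] (-v^2 + 1) dv = 4/3.

4/3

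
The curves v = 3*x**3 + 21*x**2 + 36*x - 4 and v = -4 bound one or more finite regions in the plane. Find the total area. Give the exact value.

Set the curves equal: 3*x**3 + 21*x**2 + 36*x - 4 = -4, so 3*x**3 + 21*x**2 + 36*x = 0, which factors as 3*x*(x + 3)*(x + 4) = 0. The curves meet at x = -4, -3, 0.
On [-4, -3], v = 3*x**3 + 21*x**2 + 36*x - 4 is on top; that piece has area ∫[-4,-3] (3*x**3 + 21*x**2 + 36*x) dx = 7/4.
On [-3, 0], v = -4 is on top; that piece has area ∫[-3,0] (-(3*x**3 + 21*x**2 + 36*x)) dx = 135/4.
Total enclosed area = 7/4 + 135/4 = 71/2.

71/2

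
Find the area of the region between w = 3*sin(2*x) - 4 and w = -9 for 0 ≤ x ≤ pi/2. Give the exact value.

3 + 5*pi/2

On [0, pi/2], (3*sin(2*x) - 4) - (-9) = 3*sin(2*x) + 5 is ≥ 0 throughout, so the area is a single integral of |3*sin(2*x) + 5|.
∫[0,pi/2] (3*sin(2*x) + 5) dx = 3 + 5*pi/2.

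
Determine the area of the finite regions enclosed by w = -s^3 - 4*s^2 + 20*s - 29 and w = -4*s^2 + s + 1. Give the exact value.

Set the curves equal: -s^3 - 4*s^2 + 20*s - 29 = -4*s^2 + s + 1, so -s^3 + 19*s - 30 = 0, which factors as -(s - 3)*(s - 2)*(s + 5) = 0. The curves meet at s = -5, 2, 3.
On [-5, 2], w = -4*s^2 + s + 1 is on top; that piece has area ∫[-5,2] (-(-s^3 + 19*s - 30)) ds = 1029/4.
On [2, 3], w = -s^3 - 4*s^2 + 20*s - 29 is on top; that piece has area ∫[2,3] (-s^3 + 19*s - 30) ds = 5/4.
Total enclosed area = 1029/4 + 5/4 = 517/2.

517/2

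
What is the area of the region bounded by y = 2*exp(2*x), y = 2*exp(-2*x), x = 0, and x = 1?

-2 + exp(-2) + exp(2)

On [0, 1], (2*exp(2*x)) - (2*exp(-2*x)) = 2*exp(2*x) - 2*exp(-2*x) is ≥ 0 throughout, so the area is a single integral of |2*exp(2*x) - 2*exp(-2*x)|.
∫[0,1] (2*exp(2*x) - 2*exp(-2*x)) dx = -2 + exp(-2) + exp(2).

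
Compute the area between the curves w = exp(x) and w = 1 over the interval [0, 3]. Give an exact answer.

On [0, 3], (exp(x)) - (1) = exp(x) - 1 is ≥ 0 throughout, so the area is a single integral of |exp(x) - 1|.
∫[0,3] (exp(x) - 1) dx = -4 + exp(3).

-4 + exp(3)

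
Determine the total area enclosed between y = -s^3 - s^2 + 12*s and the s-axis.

937/12

The curve meets the s-axis where -s^3 - s^2 + 12*s = 0, i.e. -s*(s - 3)*(s + 4) = 0, at s = -4, 0, 3.
On [-4, 0] the curve lies below the axis; ∫[-4,0] (-s^3 - s^2 + 12*s) ds = -160/3, giving area 160/3.
On [0, 3] the curve lies above the axis; ∫[0,3] (-s^3 - s^2 + 12*s) ds = 99/4, giving area 99/4.
Total area = 160/3 + 99/4 = 937/12.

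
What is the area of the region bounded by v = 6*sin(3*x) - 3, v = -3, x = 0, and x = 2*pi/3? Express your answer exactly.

8

The difference (6*sin(3*x) - 3) - (-3) = 6*sin(3*x) changes sign at x = pi/3 inside [0, 2*pi/3], so split the integral there.
∫[0,pi/3] (6*sin(3*x)) dx = 4.
∫[pi/3,2*pi/3] (6*sin(3*x)) dx = -4; the area of that piece is 4.
Total area = 4 + 4 = 8.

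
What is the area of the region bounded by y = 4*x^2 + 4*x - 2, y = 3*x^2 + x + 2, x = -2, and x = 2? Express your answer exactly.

The difference (4*x^2 + 4*x - 2) - (3*x^2 + x + 2) = x^2 + 3*x - 4 changes sign at x = 1 inside [-2, 2], so split the integral there.
∫[-2,1] (x^2 + 3*x - 4) dx = -27/2; the area of that piece is 27/2.
∫[1,2] (x^2 + 3*x - 4) dx = 17/6.
Total area = 27/2 + 17/6 = 49/3.

49/3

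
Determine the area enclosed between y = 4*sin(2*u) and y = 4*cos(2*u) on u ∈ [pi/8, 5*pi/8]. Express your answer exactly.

On [pi/8, 5*pi/8], (4*sin(2*u)) - (4*cos(2*u)) = 4*sin(2*u) - 4*cos(2*u) is ≥ 0 throughout, so the area is a single integral of |4*sin(2*u) - 4*cos(2*u)|.
∫[pi/8,5*pi/8] (4*sin(2*u) - 4*cos(2*u)) du = 4*sqrt(2).

4*sqrt(2)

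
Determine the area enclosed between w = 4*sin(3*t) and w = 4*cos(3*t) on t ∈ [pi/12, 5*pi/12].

On [pi/12, 5*pi/12], (4*sin(3*t)) - (4*cos(3*t)) = 4*sin(3*t) - 4*cos(3*t) is ≥ 0 throughout, so the area is a single integral of |4*sin(3*t) - 4*cos(3*t)|.
∫[pi/12,5*pi/12] (4*sin(3*t) - 4*cos(3*t)) dt = 8*sqrt(2)/3.

8*sqrt(2)/3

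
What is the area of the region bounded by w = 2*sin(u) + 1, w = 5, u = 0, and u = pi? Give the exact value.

-4 + 4*pi

On [0, pi], (2*sin(u) + 1) - (5) = 2*sin(u) - 4 is ≤ 0 throughout, so the area is a single integral of |2*sin(u) - 4|.
∫[0,pi] (2*sin(u) - 4) du = 4 - 4*pi; the area of that piece is -4 + 4*pi.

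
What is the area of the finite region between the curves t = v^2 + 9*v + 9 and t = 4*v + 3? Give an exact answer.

1/6

Both boundary curves give t as a function of v, so integrate with respect to v. Setting them equal: v^2 + 5*v + 6 = 0, i.e. (v + 2)*(v + 3) = 0, so they meet at v = -3, -2.
For v in [-3, -2], t = v^2 + 9*v + 9 is on the left; area = ∫[-3,-2] (-(v^2 + 5*v + 6)) dv = 1/6.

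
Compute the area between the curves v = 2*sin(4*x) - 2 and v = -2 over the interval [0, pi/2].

2

The difference (2*sin(4*x) - 2) - (-2) = 2*sin(4*x) changes sign at x = pi/4 inside [0, pi/2], so split the integral there.
∫[0,pi/4] (2*sin(4*x)) dx = 1.
∫[pi/4,pi/2] (2*sin(4*x)) dx = -1; the area of that piece is 1.
Total area = 1 + 1 = 2.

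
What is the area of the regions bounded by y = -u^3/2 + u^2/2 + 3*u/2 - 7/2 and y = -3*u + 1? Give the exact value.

74/3

Set the curves equal: -u^3/2 + u^2/2 + 3*u/2 - 7/2 = -3*u + 1, so -u^3/2 + u^2/2 + 9*u/2 - 9/2 = 0, which factors as -(u - 3)*(u - 1)*(u + 3)/2 = 0. The curves meet at u = -3, 1, 3.
On [-3, 1], y = -3*u + 1 is on top; that piece has area ∫[-3,1] (-(-u^3/2 + u^2/2 + 9*u/2 - 9/2)) du = 64/3.
On [1, 3], y = -u^3/2 + u^2/2 + 3*u/2 - 7/2 is on top; that piece has area ∫[1,3] (-u^3/2 + u^2/2 + 9*u/2 - 9/2) du = 10/3.
Total enclosed area = 64/3 + 10/3 = 74/3.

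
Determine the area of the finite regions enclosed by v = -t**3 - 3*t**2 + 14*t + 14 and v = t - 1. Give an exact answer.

Set the curves equal: -t**3 - 3*t**2 + 14*t + 14 = t - 1, so -t**3 - 3*t**2 + 13*t + 15 = 0, which factors as -(t - 3)*(t + 1)*(t + 5) = 0. The curves meet at t = -5, -1, 3.
On [-5, -1], v = t - 1 is on top; that piece has area ∫[-5,-1] (-(-t**3 - 3*t**2 + 13*t + 15)) dt = 64.
On [-1, 3], v = -t**3 - 3*t**2 + 14*t + 14 is on top; that piece has area ∫[-1,3] (-t**3 - 3*t**2 + 13*t + 15) dt = 64.
Total enclosed area = 64 + 64 = 128.

128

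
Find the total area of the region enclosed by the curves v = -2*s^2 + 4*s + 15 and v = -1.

72

Set the curves equal: -2*s^2 + 4*s + 15 = -1, so -2*s^2 + 4*s + 16 = 0, which factors as -2*(s - 4)*(s + 2) = 0. The curves meet at s = -2, 4.
On [-2, 4], v = -2*s^2 + 4*s + 15 is on top; that piece has area ∫[-2,4] (-2*s^2 + 4*s + 16) ds = 72.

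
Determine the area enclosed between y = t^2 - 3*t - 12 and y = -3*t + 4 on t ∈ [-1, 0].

On [-1, 0], (t^2 - 3*t - 12) - (-3*t + 4) = t^2 - 16 is ≤ 0 throughout, so the area is a single integral of |t^2 - 16|.
∫[-1,0] (t^2 - 16) dt = -47/3; the area of that piece is 47/3.

47/3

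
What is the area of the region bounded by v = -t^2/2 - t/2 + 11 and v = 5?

Set the curves equal: -t^2/2 - t/2 + 11 = 5, so -t^2/2 - t/2 + 6 = 0, which factors as -(t - 3)*(t + 4)/2 = 0. The curves meet at t = -4, 3.
On [-4, 3], v = -t^2/2 - t/2 + 11 is on top; that piece has area ∫[-4,3] (-t^2/2 - t/2 + 6) dt = 343/12.

343/12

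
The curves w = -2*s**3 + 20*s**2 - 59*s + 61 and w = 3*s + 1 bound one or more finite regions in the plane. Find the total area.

Set the curves equal: -2*s**3 + 20*s**2 - 59*s + 61 = 3*s + 1, so -2*s**3 + 20*s**2 - 62*s + 60 = 0, which factors as -2*(s - 5)*(s - 3)*(s - 2) = 0. The curves meet at s = 2, 3, 5.
On [2, 3], w = 3*s + 1 is on top; that piece has area ∫[2,3] (-(-2*s**3 + 20*s**2 - 62*s + 60)) ds = 5/6.
On [3, 5], w = -2*s**3 + 20*s**2 - 59*s + 61 is on top; that piece has area ∫[3,5] (-2*s**3 + 20*s**2 - 62*s + 60) ds = 16/3.
Total enclosed area = 5/6 + 16/3 = 37/6.

37/6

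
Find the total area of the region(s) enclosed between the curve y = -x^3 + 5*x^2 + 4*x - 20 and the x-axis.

The curve meets the x-axis where -x^3 + 5*x^2 + 4*x - 20 = 0, i.e. -(x - 5)*(x - 2)*(x + 2) = 0, at x = -2, 2, 5.
On [-2, 2] the curve lies below the axis; ∫[-2,2] (-x^3 + 5*x^2 + 4*x - 20) dx = -160/3, giving area 160/3.
On [2, 5] the curve lies above the axis; ∫[2,5] (-x^3 + 5*x^2 + 4*x - 20) dx = 99/4, giving area 99/4.
Total area = 160/3 + 99/4 = 937/12.

937/12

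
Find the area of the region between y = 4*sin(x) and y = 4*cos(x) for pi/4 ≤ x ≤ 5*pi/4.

On [pi/4, 5*pi/4], (4*sin(x)) - (4*cos(x)) = 4*sin(x) - 4*cos(x) is ≥ 0 throughout, so the area is a single integral of |4*sin(x) - 4*cos(x)|.
∫[pi/4,5*pi/4] (4*sin(x) - 4*cos(x)) dx = 8*sqrt(2).

8*sqrt(2)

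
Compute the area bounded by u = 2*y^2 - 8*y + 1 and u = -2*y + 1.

9

Both boundary curves give u as a function of y, so integrate with respect to y. Setting them equal: 2*y^2 - 6*y = 0, i.e. 2*y*(y - 3) = 0, so they meet at y = 0, 3.
For y in [0, 3], u = 2*y^2 - 8*y + 1 is on the left; area = ∫[0,3] (-(2*y^2 - 6*y)) dy = 9.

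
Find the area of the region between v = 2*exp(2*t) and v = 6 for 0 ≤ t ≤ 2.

The difference (2*exp(2*t)) - (6) = 2*exp(2*t) - 6 changes sign at t = log(3)/2 inside [0, 2], so split the integral there.
∫[0,log(3)/2] (2*exp(2*t) - 6) dt = 2 - log(27); the area of that piece is -2 + log(27).
∫[log(3)/2,2] (2*exp(2*t) - 6) dt = -15 + 3*log(3) + exp(4).
Total area = (-2 + log(27)) + (-15 + 3*log(3) + exp(4)) = -17 + 6*log(3) + exp(4).

-17 + 6*log(3) + exp(4)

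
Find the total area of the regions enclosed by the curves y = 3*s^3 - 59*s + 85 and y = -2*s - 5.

1551/2

Set the curves equal: 3*s^3 - 59*s + 85 = -2*s - 5, so 3*s^3 - 57*s + 90 = 0, which factors as 3*(s - 3)*(s - 2)*(s + 5) = 0. The curves meet at s = -5, 2, 3.
On [-5, 2], y = 3*s^3 - 59*s + 85 is on top; that piece has area ∫[-5,2] (3*s^3 - 57*s + 90) ds = 3087/4.
On [2, 3], y = -2*s - 5 is on top; that piece has area ∫[2,3] (-(3*s^3 - 57*s + 90)) ds = 15/4.
Total enclosed area = 3087/4 + 15/4 = 1551/2.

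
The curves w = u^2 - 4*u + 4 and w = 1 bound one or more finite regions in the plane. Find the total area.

4/3

Set the curves equal: u^2 - 4*u + 4 = 1, so u^2 - 4*u + 3 = 0, which factors as (u - 3)*(u - 1) = 0. The curves meet at u = 1, 3.
On [1, 3], w = 1 is on top; that piece has area ∫[1,3] (-(u^2 - 4*u + 3)) du = 4/3.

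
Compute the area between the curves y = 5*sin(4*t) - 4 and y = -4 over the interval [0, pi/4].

5/2

On [0, pi/4], (5*sin(4*t) - 4) - (-4) = 5*sin(4*t) is ≥ 0 throughout, so the area is a single integral of |5*sin(4*t)|.
∫[0,pi/4] (5*sin(4*t)) dt = 5/2.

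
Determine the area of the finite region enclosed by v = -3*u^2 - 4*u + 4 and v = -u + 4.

Set the curves equal: -3*u^2 - 4*u + 4 = -u + 4, so -3*u^2 - 3*u = 0, which factors as -3*u*(u + 1) = 0. The curves meet at u = -1, 0.
On [-1, 0], v = -3*u^2 - 4*u + 4 is on top; that piece has area ∫[-1,0] (-3*u^2 - 3*u) du = 1/2.

1/2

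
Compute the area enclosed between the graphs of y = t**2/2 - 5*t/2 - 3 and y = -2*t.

Set the curves equal: t**2/2 - 5*t/2 - 3 = -2*t, so t**2/2 - t/2 - 3 = 0, which factors as (t - 3)*(t + 2)/2 = 0. The curves meet at t = -2, 3.
On [-2, 3], y = -2*t is on top; that piece has area ∫[-2,3] (-(t**2/2 - t/2 - 3)) dt = 125/12.

125/12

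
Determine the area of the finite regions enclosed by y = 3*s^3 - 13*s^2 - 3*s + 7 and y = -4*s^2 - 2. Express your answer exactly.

Set the curves equal: 3*s^3 - 13*s^2 - 3*s + 7 = -4*s^2 - 2, so 3*s^3 - 9*s^2 - 3*s + 9 = 0, which factors as 3*(s - 3)*(s - 1)*(s + 1) = 0. The curves meet at s = -1, 1, 3.
On [-1, 1], y = 3*s^3 - 13*s^2 - 3*s + 7 is on top; that piece has area ∫[-1,1] (3*s^3 - 9*s^2 - 3*s + 9) ds = 12.
On [1, 3], y = -4*s^2 - 2 is on top; that piece has area ∫[1,3] (-(3*s^3 - 9*s^2 - 3*s + 9)) ds = 12.
Total enclosed area = 12 + 12 = 24.

24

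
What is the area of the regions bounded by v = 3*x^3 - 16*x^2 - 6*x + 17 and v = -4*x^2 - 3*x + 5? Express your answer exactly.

253/4

Set the curves equal: 3*x^3 - 16*x^2 - 6*x + 17 = -4*x^2 - 3*x + 5, so 3*x^3 - 12*x^2 - 3*x + 12 = 0, which factors as 3*(x - 4)*(x - 1)*(x + 1) = 0. The curves meet at x = -1, 1, 4.
On [-1, 1], v = 3*x^3 - 16*x^2 - 6*x + 17 is on top; that piece has area ∫[-1,1] (3*x^3 - 12*x^2 - 3*x + 12) dx = 16.
On [1, 4], v = -4*x^2 - 3*x + 5 is on top; that piece has area ∫[1,4] (-(3*x^3 - 12*x^2 - 3*x + 12)) dx = 189/4.
Total enclosed area = 16 + 189/4 = 253/4.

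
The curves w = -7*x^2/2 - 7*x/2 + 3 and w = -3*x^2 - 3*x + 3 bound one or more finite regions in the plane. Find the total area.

1/12

Set the curves equal: -7*x^2/2 - 7*x/2 + 3 = -3*x^2 - 3*x + 3, so -x^2/2 - x/2 = 0, which factors as -x*(x + 1)/2 = 0. The curves meet at x = -1, 0.
On [-1, 0], w = -7*x^2/2 - 7*x/2 + 3 is on top; that piece has area ∫[-1,0] (-x^2/2 - x/2) dx = 1/12.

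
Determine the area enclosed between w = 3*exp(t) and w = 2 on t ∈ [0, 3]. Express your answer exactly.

-9 + 3*exp(3)

On [0, 3], (3*exp(t)) - (2) = 3*exp(t) - 2 is ≥ 0 throughout, so the area is a single integral of |3*exp(t) - 2|.
∫[0,3] (3*exp(t) - 2) dt = -9 + 3*exp(3).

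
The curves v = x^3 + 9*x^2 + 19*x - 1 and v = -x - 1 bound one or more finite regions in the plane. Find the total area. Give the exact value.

131/4

Set the curves equal: x^3 + 9*x^2 + 19*x - 1 = -x - 1, so x^3 + 9*x^2 + 20*x = 0, which factors as x*(x + 4)*(x + 5) = 0. The curves meet at x = -5, -4, 0.
On [-5, -4], v = x^3 + 9*x^2 + 19*x - 1 is on top; that piece has area ∫[-5,-4] (x^3 + 9*x^2 + 20*x) dx = 3/4.
On [-4, 0], v = -x - 1 is on top; that piece has area ∫[-4,0] (-(x^3 + 9*x^2 + 20*x)) dx = 32.
Total enclosed area = 3/4 + 32 = 131/4.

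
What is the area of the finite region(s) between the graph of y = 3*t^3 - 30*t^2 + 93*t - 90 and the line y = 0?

The curve meets the t-axis where 3*t^3 - 30*t^2 + 93*t - 90 = 0, i.e. 3*(t - 5)*(t - 3)*(t - 2) = 0, at t = 2, 3, 5.
On [2, 3] the curve lies above the axis; ∫[2,3] (3*t^3 - 30*t^2 + 93*t - 90) dt = 5/4, giving area 5/4.
On [3, 5] the curve lies below the axis; ∫[3,5] (3*t^3 - 30*t^2 + 93*t - 90) dt = -8, giving area 8.
Total area = 5/4 + 8 = 37/4.

37/4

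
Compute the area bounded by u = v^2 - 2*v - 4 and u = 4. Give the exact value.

36

Both boundary curves give u as a function of v, so integrate with respect to v. Setting them equal: v^2 - 2*v - 8 = 0, i.e. (v - 4)*(v + 2) = 0, so they meet at v = -2, 4.
For v in [-2, 4], u = v^2 - 2*v - 4 is on the left; area = ∫[-2,4] (-(v^2 - 2*v - 8)) dv = 36.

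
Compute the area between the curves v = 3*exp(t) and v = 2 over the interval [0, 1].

On [0, 1], (3*exp(t)) - (2) = 3*exp(t) - 2 is ≥ 0 throughout, so the area is a single integral of |3*exp(t) - 2|.
∫[0,1] (3*exp(t) - 2) dt = -5 + 3*exp(1).

-5 + 3*exp(1)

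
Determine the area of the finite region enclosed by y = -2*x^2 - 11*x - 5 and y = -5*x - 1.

Set the curves equal: -2*x^2 - 11*x - 5 = -5*x - 1, so -2*x^2 - 6*x - 4 = 0, which factors as -2*(x + 1)*(x + 2) = 0. The curves meet at x = -2, -1.
On [-2, -1], y = -2*x^2 - 11*x - 5 is on top; that piece has area ∫[-2,-1] (-2*x^2 - 6*x - 4) dx = 1/3.

1/3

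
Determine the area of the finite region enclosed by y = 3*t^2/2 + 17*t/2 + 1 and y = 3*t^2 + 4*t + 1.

Set the curves equal: 3*t^2/2 + 17*t/2 + 1 = 3*t^2 + 4*t + 1, so -3*t^2/2 + 9*t/2 = 0, which factors as -3*t*(t - 3)/2 = 0. The curves meet at t = 0, 3.
On [0, 3], y = 3*t^2/2 + 17*t/2 + 1 is on top; that piece has area ∫[0,3] (-3*t^2/2 + 9*t/2) dt = 27/4.

27/4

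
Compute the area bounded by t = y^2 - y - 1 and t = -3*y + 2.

Both boundary curves give t as a function of y, so integrate with respect to y. Setting them equal: y^2 + 2*y - 3 = 0, i.e. (y - 1)*(y + 3) = 0, so they meet at y = -3, 1.
For y in [-3, 1], t = y^2 - y - 1 is on the left; area = ∫[-3,1] (-(y^2 + 2*y - 3)) dy = 32/3.

32/3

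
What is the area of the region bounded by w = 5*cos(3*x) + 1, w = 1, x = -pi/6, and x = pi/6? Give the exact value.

10/3

On [-pi/6, pi/6], (5*cos(3*x) + 1) - (1) = 5*cos(3*x) is ≥ 0 throughout, so the area is a single integral of |5*cos(3*x)|.
∫[-pi/6,pi/6] (5*cos(3*x)) dx = 10/3.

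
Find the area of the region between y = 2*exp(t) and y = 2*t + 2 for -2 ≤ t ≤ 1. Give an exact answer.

-3 - 2*exp(-2) + 2*exp(1)

On [-2, 1], (2*exp(t)) - (2*t + 2) = -2*t + 2*exp(t) - 2 is ≥ 0 throughout, so the area is a single integral of |-2*t + 2*exp(t) - 2|.
∫[-2,1] (-2*t + 2*exp(t) - 2) dt = -3 - 2*exp(-2) + 2*exp(1).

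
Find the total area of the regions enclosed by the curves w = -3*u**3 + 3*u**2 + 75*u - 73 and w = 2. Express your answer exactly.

1012

Set the curves equal: -3*u**3 + 3*u**2 + 75*u - 73 = 2, so -3*u**3 + 3*u**2 + 75*u - 75 = 0, which factors as -3*(u - 5)*(u - 1)*(u + 5) = 0. The curves meet at u = -5, 1, 5.
On [-5, 1], w = 2 is on top; that piece has area ∫[-5,1] (-(-3*u**3 + 3*u**2 + 75*u - 75)) du = 756.
On [1, 5], w = -3*u**3 + 3*u**2 + 75*u - 73 is on top; that piece has area ∫[1,5] (-3*u**3 + 3*u**2 + 75*u - 75) du = 256.
Total enclosed area = 756 + 256 = 1012.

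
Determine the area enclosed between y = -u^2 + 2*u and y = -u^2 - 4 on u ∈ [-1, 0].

3

On [-1, 0], (-u^2 + 2*u) - (-u^2 - 4) = 2*u + 4 is ≥ 0 throughout, so the area is a single integral of |2*u + 4|.
∫[-1,0] (2*u + 4) du = 3.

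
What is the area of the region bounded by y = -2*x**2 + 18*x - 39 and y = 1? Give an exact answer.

1/3

Set the curves equal: -2*x**2 + 18*x - 39 = 1, so -2*x**2 + 18*x - 40 = 0, which factors as -2*(x - 5)*(x - 4) = 0. The curves meet at x = 4, 5.
On [4, 5], y = -2*x**2 + 18*x - 39 is on top; that piece has area ∫[4,5] (-2*x**2 + 18*x - 40) dx = 1/3.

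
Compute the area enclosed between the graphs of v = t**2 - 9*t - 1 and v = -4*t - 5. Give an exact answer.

9/2

Set the curves equal: t**2 - 9*t - 1 = -4*t - 5, so t**2 - 5*t + 4 = 0, which factors as (t - 4)*(t - 1) = 0. The curves meet at t = 1, 4.
On [1, 4], v = -4*t - 5 is on top; that piece has area ∫[1,4] (-(t**2 - 5*t + 4)) dt = 9/2.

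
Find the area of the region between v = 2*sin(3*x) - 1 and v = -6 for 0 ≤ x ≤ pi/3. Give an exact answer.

4/3 + 5*pi/3

On [0, pi/3], (2*sin(3*x) - 1) - (-6) = 2*sin(3*x) + 5 is ≥ 0 throughout, so the area is a single integral of |2*sin(3*x) + 5|.
∫[0,pi/3] (2*sin(3*x) + 5) dx = 4/3 + 5*pi/3.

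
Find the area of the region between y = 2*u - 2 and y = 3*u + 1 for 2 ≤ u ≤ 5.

On [2, 5], (2*u - 2) - (3*u + 1) = -u - 3 is ≤ 0 throughout, so the area is a single integral of |-u - 3|.
∫[2,5] (-u - 3) du = -39/2; the area of that piece is 39/2.

39/2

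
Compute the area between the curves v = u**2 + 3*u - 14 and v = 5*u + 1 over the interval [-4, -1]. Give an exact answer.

53/3

The difference (u**2 + 3*u - 14) - (5*u + 1) = u**2 - 2*u - 15 changes sign at u = -3 inside [-4, -1], so split the integral there.
∫[-4,-3] (u**2 - 2*u - 15) du = 13/3.
∫[-3,-1] (u**2 - 2*u - 15) du = -40/3; the area of that piece is 40/3.
Total area = 13/3 + 40/3 = 53/3.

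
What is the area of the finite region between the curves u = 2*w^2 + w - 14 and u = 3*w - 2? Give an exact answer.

Both boundary curves give u as a function of w, so integrate with respect to w. Setting them equal: 2*w^2 - 2*w - 12 = 0, i.e. 2*(w - 3)*(w + 2) = 0, so they meet at w = -2, 3.
For w in [-2, 3], u = 2*w^2 + w - 14 is on the left; area = ∫[-2,3] (-(2*w^2 - 2*w - 12)) dw = 125/3.

125/3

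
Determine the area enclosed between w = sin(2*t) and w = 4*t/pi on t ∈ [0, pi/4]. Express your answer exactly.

On [0, pi/4], (sin(2*t)) - (4*t/pi) = -4*t/pi + sin(2*t) is ≥ 0 throughout, so the area is a single integral of |-4*t/pi + sin(2*t)|.
∫[0,pi/4] (-4*t/pi + sin(2*t)) dt = 1/2 - pi/8.

1/2 - pi/8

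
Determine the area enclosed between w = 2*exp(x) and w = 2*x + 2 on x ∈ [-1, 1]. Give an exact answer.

On [-1, 1], (2*exp(x)) - (2*x + 2) = -2*x + 2*exp(x) - 2 is ≥ 0 throughout, so the area is a single integral of |-2*x + 2*exp(x) - 2|.
∫[-1,1] (-2*x + 2*exp(x) - 2) dx = -4 - 2*exp(-1) + 2*exp(1).

-4 - 2*exp(-1) + 2*exp(1)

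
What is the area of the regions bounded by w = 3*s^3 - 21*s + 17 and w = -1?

393/4

Set the curves equal: 3*s^3 - 21*s + 17 = -1, so 3*s^3 - 21*s + 18 = 0, which factors as 3*(s - 2)*(s - 1)*(s + 3) = 0. The curves meet at s = -3, 1, 2.
On [-3, 1], w = 3*s^3 - 21*s + 17 is on top; that piece has area ∫[-3,1] (3*s^3 - 21*s + 18) ds = 96.
On [1, 2], w = -1 is on top; that piece has area ∫[1,2] (-(3*s^3 - 21*s + 18)) ds = 9/4.
Total enclosed area = 96 + 9/4 = 393/4.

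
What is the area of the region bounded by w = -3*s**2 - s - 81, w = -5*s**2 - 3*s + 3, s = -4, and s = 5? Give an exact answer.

On [-4, 5], (-3*s**2 - s - 81) - (-5*s**2 - 3*s + 3) = 2*s**2 + 2*s - 84 is ≤ 0 throughout, so the area is a single integral of |2*s**2 + 2*s - 84|.
∫[-4,5] (2*s**2 + 2*s - 84) ds = -621; the area of that piece is 621.

621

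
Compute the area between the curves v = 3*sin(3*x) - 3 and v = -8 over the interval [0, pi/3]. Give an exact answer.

2 + 5*pi/3

On [0, pi/3], (3*sin(3*x) - 3) - (-8) = 3*sin(3*x) + 5 is ≥ 0 throughout, so the area is a single integral of |3*sin(3*x) + 5|.
∫[0,pi/3] (3*sin(3*x) + 5) dx = 2 + 5*pi/3.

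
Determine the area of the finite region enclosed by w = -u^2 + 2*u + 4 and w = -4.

Set the curves equal: -u^2 + 2*u + 4 = -4, so -u^2 + 2*u + 8 = 0, which factors as -(u - 4)*(u + 2) = 0. The curves meet at u = -2, 4.
On [-2, 4], w = -u^2 + 2*u + 4 is on top; that piece has area ∫[-2,4] (-u^2 + 2*u + 8) du = 36.

36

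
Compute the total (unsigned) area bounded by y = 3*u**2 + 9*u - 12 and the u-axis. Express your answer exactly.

125/2

The curve meets the u-axis where 3*u**2 + 9*u - 12 = 0, i.e. 3*(u - 1)*(u + 4) = 0, at u = -4, 1.
On [-4, 1] the curve lies below the axis; ∫[-4,1] (3*u**2 + 9*u - 12) du = -125/2, giving area 125/2.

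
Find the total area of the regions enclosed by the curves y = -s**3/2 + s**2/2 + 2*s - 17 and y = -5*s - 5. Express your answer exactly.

Set the curves equal: -s**3/2 + s**2/2 + 2*s - 17 = -5*s - 5, so -s**3/2 + s**2/2 + 7*s - 12 = 0, which factors as -(s - 3)*(s - 2)*(s + 4)/2 = 0. The curves meet at s = -4, 2, 3.
On [-4, 2], y = -5*s - 5 is on top; that piece has area ∫[-4,2] (-(-s**3/2 + s**2/2 + 7*s - 12)) ds = 72.
On [2, 3], y = -s**3/2 + s**2/2 + 2*s - 17 is on top; that piece has area ∫[2,3] (-s**3/2 + s**2/2 + 7*s - 12) ds = 13/24.
Total enclosed area = 72 + 13/24 = 1741/24.

1741/24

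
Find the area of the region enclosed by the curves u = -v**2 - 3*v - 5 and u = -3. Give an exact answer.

1/6

Both boundary curves give u as a function of v, so integrate with respect to v. Setting them equal: -v**2 - 3*v - 2 = 0, i.e. -(v + 1)*(v + 2) = 0, so they meet at v = -2, -1.
For v in [-2, -1], u = -v**2 - 3*v - 5 is on the right; area = ∫[-2,-1] (-v**2 - 3*v - 2) dv = 1/6.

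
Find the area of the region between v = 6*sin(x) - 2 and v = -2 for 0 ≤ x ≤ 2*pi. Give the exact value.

The difference (6*sin(x) - 2) - (-2) = 6*sin(x) changes sign at x = pi inside [0, 2*pi], so split the integral there.
∫[0,pi] (6*sin(x)) dx = 12.
∫[pi,2*pi] (6*sin(x)) dx = -12; the area of that piece is 12.
Total area = 12 + 12 = 24.

24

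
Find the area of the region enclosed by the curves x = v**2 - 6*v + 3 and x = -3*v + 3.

9/2

Both boundary curves give x as a function of v, so integrate with respect to v. Setting them equal: v**2 - 3*v = 0, i.e. v*(v - 3) = 0, so they meet at v = 0, 3.
For v in [0, 3], x = v**2 - 6*v + 3 is on the left; area = ∫[0,3] (-(v**2 - 3*v)) dv = 9/2.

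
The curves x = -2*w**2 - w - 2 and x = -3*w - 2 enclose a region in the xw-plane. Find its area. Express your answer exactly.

Both boundary curves give x as a function of w, so integrate with respect to w. Setting them equal: -2*w**2 + 2*w = 0, i.e. -2*w*(w - 1) = 0, so they meet at w = 0, 1.
For w in [0, 1], x = -2*w**2 - w - 2 is on the right; area = ∫[0,1] (-2*w**2 + 2*w) dw = 1/3.

1/3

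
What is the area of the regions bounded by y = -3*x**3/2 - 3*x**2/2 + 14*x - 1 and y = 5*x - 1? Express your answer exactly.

Set the curves equal: -3*x**3/2 - 3*x**2/2 + 14*x - 1 = 5*x - 1, so -3*x**3/2 - 3*x**2/2 + 9*x = 0, which factors as -3*x*(x - 2)*(x + 3)/2 = 0. The curves meet at x = -3, 0, 2.
On [-3, 0], y = 5*x - 1 is on top; that piece has area ∫[-3,0] (-(-3*x**3/2 - 3*x**2/2 + 9*x)) dx = 189/8.
On [0, 2], y = -3*x**3/2 - 3*x**2/2 + 14*x - 1 is on top; that piece has area ∫[0,2] (-3*x**3/2 - 3*x**2/2 + 9*x) dx = 8.
Total enclosed area = 189/8 + 8 = 253/8.

253/8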